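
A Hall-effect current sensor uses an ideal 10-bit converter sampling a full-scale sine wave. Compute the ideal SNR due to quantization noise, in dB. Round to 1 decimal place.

62.0 dB

6.02(10) + 1.76 = 60.20 + 1.76 = 61.96 dB.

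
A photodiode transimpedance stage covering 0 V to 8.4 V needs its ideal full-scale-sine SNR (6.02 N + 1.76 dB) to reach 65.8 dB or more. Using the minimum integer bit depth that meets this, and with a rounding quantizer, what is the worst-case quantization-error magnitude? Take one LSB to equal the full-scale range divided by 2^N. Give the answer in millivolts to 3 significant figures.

V_FS = 8.4 V.
6.02 N + 1.76 ≥ 65.8 gives N ≥ 10.638, so the minimum integer is 11.
LSB = 8.4 V / 2^11 = 4.1016 mV.
Max error for round-to-nearest is LSB/2 = 2.05 mV.

2.05 mV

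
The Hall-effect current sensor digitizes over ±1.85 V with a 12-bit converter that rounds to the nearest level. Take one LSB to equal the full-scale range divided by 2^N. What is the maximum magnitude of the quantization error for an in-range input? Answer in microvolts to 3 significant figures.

452 µV

Full-scale range = 1.85 V − (-1.85 V) = 3.7 V.
One LSB is 3.7 V / 4096 = 0.90332 mV.
|e|_max = LSB/2 = 452 µV.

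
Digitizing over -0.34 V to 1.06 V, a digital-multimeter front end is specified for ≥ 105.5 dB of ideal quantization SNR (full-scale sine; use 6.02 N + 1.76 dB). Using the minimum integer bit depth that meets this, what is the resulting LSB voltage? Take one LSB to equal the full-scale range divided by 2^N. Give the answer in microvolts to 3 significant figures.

5.34 µV

The full-scale span is 1.06 − (-0.34) = 1.4 V.
N ≥ (105.5 − 1.76)/6.02 = 17.233 → N_min = 18.
Step size = 1.4/262144 V = 5.34 µV.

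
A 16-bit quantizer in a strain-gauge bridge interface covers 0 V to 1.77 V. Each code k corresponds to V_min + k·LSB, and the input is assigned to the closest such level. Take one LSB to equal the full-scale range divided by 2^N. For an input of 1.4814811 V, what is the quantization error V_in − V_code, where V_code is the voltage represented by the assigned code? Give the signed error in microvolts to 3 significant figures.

+8.17 µV

V_FS = 1.77 V. LSB = 1.77 V / 2^16 ≈ 27.01 µV.
Position in LSBs: (1.4814811 − (0)) × 65536/1.77 = 54853.3025; rounding gives k = 54853.
V_code = 0 + (54853/65536) × 1.77 = 1.4814729309 V.
V_in − V_code = 1.4814811 − (1.4814729309) = +8.17 µV.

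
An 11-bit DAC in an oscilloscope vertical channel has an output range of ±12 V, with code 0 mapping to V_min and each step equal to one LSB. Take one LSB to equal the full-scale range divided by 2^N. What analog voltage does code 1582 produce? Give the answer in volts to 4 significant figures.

Span: 12 V − (-12 V) = 24 V. LSB = 24 V / 2^11.
Output = V_min + (1582/2048) × range = -12 + 0.772461 × 24 V
      = -12 + 18.5391 = 6.53906 V.

6.539 V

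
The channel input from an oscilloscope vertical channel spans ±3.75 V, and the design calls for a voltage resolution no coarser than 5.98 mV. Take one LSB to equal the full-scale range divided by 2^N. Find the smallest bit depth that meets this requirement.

11 bits

The full-scale span is 3.75 − (-3.75) = 7.5 V.
7.5 V / 5.98 mV = 1254. Since 2^10 = 1024 and 2^11 = 2048, N = 11.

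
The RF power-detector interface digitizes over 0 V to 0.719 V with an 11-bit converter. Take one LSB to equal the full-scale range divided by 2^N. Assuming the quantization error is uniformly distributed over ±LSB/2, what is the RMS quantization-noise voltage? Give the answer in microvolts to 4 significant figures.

Full-scale range = 0.719 V.
Step size = 0.719/2048 V = 351.074 µV.
V_rms = LSB/√12 = 351.074 µV / √12 = 101.3 µV.

101.3 µV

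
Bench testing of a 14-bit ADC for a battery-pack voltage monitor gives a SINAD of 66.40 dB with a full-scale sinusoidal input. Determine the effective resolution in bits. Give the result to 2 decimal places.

10.74 bits

ENOB = (66.40 − 1.76)/6.02 = 10.7375 bits.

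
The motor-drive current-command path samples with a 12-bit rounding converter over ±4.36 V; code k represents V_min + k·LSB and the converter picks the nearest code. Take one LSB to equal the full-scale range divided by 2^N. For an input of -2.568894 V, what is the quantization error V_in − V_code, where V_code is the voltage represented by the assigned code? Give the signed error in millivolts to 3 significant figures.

The full-scale span is 4.36 − (-4.36) = 8.72 V. LSB = 8.72 V / 2^12 ≈ 2.129 mV.
(V_in − V_min)/LSB = (-2.568894 − (-4.36)) × 4096/8.72 = 841.3269 → nearest code k = 841.
V_code = -4.36 + (841/4096) × 8.72 = -2.569589844 V.
e = -2.568894 − (-2.569589844) = +0.696 mV.

+0.696 mV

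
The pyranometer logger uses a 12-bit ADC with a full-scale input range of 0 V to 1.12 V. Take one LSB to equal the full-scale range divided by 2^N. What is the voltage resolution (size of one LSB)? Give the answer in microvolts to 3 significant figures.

273 µV

V_FS = 1.12 V.
There are 2^12 = 4096 steps.
Step size = 1.12/4096 V = 273 µV.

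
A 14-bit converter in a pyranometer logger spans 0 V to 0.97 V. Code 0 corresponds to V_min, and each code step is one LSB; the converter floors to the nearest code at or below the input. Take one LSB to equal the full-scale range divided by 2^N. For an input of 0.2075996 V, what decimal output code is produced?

3506

V_FS = 0.97 V. LSB = 0.97 V / 2^14 ≈ 59.20 µV.
code = ⌊(V_in − V_min)/LSB⌋ = ⌊(V_in − V_min) × 2^14 / range⌋
     = ⌊(0.2075996 − (0)) × 16384 / 0.97⌋ = ⌊0.2075996 × 16384/0.97⌋
     = ⌊3506.507⌋ = 3506.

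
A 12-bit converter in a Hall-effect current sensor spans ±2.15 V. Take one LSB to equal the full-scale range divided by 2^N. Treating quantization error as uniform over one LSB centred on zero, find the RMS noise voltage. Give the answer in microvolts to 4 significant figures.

Range = 2.15 − (-2.15) = 4.3 V.
Step size = 4.3/4096 V = 1.04980 mV.
RMS of a uniform error over width LSB is LSB/√12 = 303.1 µV.

303.1 µV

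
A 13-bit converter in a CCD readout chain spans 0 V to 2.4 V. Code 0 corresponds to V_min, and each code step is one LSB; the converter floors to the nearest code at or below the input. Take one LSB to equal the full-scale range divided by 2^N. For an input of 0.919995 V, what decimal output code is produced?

3140

Span = 2.4 V. LSB = 2.4 V / 2^13 ≈ 293.0 µV.
code = ⌊(V_in − V_min)/LSB⌋ = ⌊(V_in − V_min) × 2^13 / range⌋
     = ⌊(0.919995 − (0)) × 8192 / 2.4⌋ = ⌊0.919995 × 8192/2.4⌋
     = ⌊3140.250⌋ = 3140.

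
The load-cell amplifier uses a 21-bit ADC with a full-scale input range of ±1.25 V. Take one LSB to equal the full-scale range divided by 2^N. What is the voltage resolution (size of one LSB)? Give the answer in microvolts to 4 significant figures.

1.192 µV

Range = 1.25 − (-1.25) = 2.5 V.
Number of codes = 2^21 = 2097152.
LSB = 2.5 V ÷ 2^21 = 2.5/2097152 V = 1.192 µV.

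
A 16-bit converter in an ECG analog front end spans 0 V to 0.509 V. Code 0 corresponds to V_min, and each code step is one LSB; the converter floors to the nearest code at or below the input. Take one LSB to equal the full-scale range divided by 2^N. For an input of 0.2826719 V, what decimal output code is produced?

Full-scale range = 0.509 V. LSB = 0.509 V / 2^16 ≈ 7.767 µV.
V_in − V_min = 0.2826719 − (0) = 0.2826719 V.
Divide by LSB: 0.2826719 × 65536/0.509 = 36395.2567.
Truncating gives code 36395.

36395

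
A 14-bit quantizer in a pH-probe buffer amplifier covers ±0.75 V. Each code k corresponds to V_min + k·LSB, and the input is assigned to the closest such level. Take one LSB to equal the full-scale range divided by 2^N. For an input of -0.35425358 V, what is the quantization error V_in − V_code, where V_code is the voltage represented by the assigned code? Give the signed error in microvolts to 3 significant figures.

Span: 0.75 V − (-0.75 V) = 1.5 V. LSB = 1.5 V / 2^14 ≈ 91.55 µV.
Position in LSBs: (-0.35425358 − (-0.75)) × 16384/1.5 = 4322.6062; rounding gives k = 4323.
V_code = V_min + k × range/2^14 = -0.75 + 4323 × 1.5/16384 = -0.35421752930 V.
V_in − V_code = -0.35425358 − (-0.35421752930) = −36.1 µV.

−36.1 µV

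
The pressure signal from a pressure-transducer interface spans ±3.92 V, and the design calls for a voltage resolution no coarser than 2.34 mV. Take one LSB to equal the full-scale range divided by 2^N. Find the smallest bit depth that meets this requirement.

12 bits

The full-scale span is 3.92 − (-3.92) = 7.84 V.
Levels needed ≥ 7.84/2.34 mV = 3350. 2^12 = 4096 suffices, so N_min = 12.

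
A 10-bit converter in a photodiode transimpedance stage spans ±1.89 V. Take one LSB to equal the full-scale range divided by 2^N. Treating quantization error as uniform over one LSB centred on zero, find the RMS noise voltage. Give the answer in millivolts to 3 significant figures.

The full-scale span is 1.89 − (-1.89) = 3.78 V.
Step size = 3.78/1024 V = 3.6914 mV.
V_rms = LSB/√12 = 3.6914 mV / √12 = 1.07 mV.

1.07 mV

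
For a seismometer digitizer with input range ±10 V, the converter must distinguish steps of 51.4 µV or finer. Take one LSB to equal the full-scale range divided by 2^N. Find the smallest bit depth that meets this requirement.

19 bits

The full-scale span is 10 − (-10) = 20 V.
Need 2^N ≥ 20 V / 51.4 µV = 389100 → N_min = 19.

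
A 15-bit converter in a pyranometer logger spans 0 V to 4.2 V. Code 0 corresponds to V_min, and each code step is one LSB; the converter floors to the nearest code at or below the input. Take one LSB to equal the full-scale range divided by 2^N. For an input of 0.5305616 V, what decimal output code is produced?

Full-scale range = 4.2 V. LSB = 4.2 V / 2^15 ≈ 128.2 µV.
code = ⌊(V_in − V_min)/LSB⌋ = ⌊(V_in − V_min) × 2^15 / range⌋
     = ⌊(0.5305616 − (0)) × 32768 / 4.2⌋ = ⌊0.5305616 × 32768/4.2⌋
     = ⌊4139.391⌋ = 4139.

4139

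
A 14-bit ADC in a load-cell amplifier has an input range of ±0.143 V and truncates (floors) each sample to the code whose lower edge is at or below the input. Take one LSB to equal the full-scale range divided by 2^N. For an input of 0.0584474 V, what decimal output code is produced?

The full-scale span is 0.143 − (-0.143) = 0.286 V. LSB = 0.286 V / 2^14 ≈ 17.46 µV.
code = ⌊(V_in − V_min)/LSB⌋ = ⌊(V_in − V_min) × 2^14 / range⌋
     = ⌊(0.0584474 − (-0.143)) × 16384 / 0.286⌋ = ⌊0.2014474 × 16384/0.286⌋
     = ⌊11540.259⌋ = 11540.

11540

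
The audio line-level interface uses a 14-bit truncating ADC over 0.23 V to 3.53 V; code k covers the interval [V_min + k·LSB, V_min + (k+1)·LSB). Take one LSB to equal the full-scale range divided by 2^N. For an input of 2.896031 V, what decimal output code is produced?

Range = 3.53 − (0.23) = 3.3 V. LSB = 3.3 V / 2^14 ≈ 201.4 µV.
code = ⌊(V_in − V_min)/LSB⌋ = ⌊(V_in − V_min) × 2^14 / range⌋
     = ⌊(2.896031 − (0.23)) × 16384 / 3.3⌋ = ⌊2.666031 × 16384/3.3⌋
     = ⌊13236.440⌋ = 13236.

13236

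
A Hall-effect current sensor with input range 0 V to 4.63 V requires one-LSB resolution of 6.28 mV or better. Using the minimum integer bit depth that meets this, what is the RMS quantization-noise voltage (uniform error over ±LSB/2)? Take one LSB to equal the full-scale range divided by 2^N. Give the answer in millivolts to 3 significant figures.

Range is 4.63 V.
4.63 V / 6.28 mV = 737.3. Since 2^9 = 512 and 2^10 = 1024, N = 10.
LSB = 4.63 V / 2^10 = 4.5215 mV.
σ_q = LSB/√12 = 4.5215 mV/3.4641 = 1.31 mV.

1.31 mV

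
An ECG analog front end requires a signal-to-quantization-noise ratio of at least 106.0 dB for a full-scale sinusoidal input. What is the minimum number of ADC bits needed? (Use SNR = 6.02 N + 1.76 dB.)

Solving 6.02 N ≥ 106.0 − 1.76: N ≥ 17.316. Round up → N = 18.

18 bits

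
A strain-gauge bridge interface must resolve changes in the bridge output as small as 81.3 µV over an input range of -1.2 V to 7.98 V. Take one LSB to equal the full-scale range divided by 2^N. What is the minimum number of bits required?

17 bits

Span: 7.98 V − (-1.2 V) = 9.18 V.
Need 2^N ≥ 9.18 V / 81.3 µV = 112900 → N_min = 17.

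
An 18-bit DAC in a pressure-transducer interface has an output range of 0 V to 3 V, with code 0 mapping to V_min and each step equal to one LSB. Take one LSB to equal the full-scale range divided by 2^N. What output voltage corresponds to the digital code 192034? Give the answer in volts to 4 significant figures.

2.198 V

Span = 3 V. LSB = 3 V / 2^18.
Output = V_min + (192034/262144) × range = 0 + 0.732552 × 3 V
      = 0 V + 2.19765 V = 2.19765 V.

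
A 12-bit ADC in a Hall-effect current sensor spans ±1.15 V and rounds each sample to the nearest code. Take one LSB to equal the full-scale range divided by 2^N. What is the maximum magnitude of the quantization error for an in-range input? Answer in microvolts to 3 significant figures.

281 µV

Full-scale range = 1.15 V − (-1.15 V) = 2.3 V.
One LSB is 2.3 V / 4096 = 0.56152 mV.
Worst-case error for round-to-nearest is half an LSB: 281 µV.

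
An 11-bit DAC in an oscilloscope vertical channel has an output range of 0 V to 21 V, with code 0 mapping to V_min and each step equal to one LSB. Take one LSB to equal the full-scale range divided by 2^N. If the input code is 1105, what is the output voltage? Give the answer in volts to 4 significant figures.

V_FS = 21 V. LSB = 21 V / 2^11.
V_out = 0 + 1105 × (21/2048) V
      = 0 + 11.3306 = 11.3306 V.

11.33 V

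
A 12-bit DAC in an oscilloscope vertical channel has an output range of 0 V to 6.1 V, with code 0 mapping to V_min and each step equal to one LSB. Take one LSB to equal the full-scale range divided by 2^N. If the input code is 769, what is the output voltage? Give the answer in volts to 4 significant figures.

1.145 V

Range is 6.1 V. LSB = 6.1 V / 2^12.
Output = V_min + (769/4096) × range = 0 + 0.187744 × 6.1 V
      = 0 + 1.14524 = 1.14524 V.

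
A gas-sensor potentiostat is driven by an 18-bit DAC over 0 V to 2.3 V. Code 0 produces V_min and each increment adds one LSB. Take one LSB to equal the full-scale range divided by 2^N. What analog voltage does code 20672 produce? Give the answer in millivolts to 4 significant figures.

181.4 mV

Span = 2.3 V. LSB = 2.3 V / 2^18.
V_out = 0 + 20672 × (2.3/262144) V
      = 0 + 0.181372 = 0.181372 V.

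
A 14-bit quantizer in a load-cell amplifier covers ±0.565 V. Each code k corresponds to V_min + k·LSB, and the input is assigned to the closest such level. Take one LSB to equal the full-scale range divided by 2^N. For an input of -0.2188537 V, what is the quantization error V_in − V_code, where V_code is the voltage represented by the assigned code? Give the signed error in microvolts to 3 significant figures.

−12.8 µV

The full-scale span is 0.565 − (-0.565) = 1.13 V. LSB = 1.13 V / 2^14 ≈ 68.97 µV.
(V_in − V_min)/LSB = (-0.2188537 − (-0.565)) × 16384/1.13 = 5018.8150 → nearest code k = 5019.
Reconstructed level: -0.565 + 5019 × 1.13/16384 V = -0.21884094238 V.
Error = V_in − V_code = -0.2188537 − (-0.21884094238) = −12.8 µV.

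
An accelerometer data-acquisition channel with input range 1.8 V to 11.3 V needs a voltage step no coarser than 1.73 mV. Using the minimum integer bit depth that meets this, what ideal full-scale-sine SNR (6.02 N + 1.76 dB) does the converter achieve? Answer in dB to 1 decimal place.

80.0 dB

Span: 11.3 V − (1.8 V) = 9.5 V.
Need 2^N ≥ 9.5 V / 1.73 mV = 5491 → N_min = 13.
SNR = 6.02 × 13 + 1.76 = 80.02 dB.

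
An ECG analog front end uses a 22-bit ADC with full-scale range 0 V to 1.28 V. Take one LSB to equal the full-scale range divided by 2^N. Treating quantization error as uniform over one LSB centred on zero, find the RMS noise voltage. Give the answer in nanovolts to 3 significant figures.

88.1 nV

V_FS = 1.28 V.
LSB = 1.28 V / 2^22 = 305.18 nV.
σ_q = LSB/√12 = 305.18 nV/3.4641 = 88.1 nV.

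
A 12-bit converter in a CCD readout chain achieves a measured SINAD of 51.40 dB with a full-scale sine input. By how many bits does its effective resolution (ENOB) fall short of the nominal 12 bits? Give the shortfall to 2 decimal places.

N_eff = (51.40 − 1.76)/6.02 = 8.2458 bits.
Lost resolution: 12 − 8.2458 = 3.7542 bits.

3.75 bits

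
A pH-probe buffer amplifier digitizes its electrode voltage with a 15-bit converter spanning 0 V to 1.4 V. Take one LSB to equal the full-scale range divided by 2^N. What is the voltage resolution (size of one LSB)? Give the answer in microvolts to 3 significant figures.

Range is 1.4 V.
2^15 = 32768 levels.
LSB = 1.4 V / 2^15 = 42.7 µV.

42.7 µV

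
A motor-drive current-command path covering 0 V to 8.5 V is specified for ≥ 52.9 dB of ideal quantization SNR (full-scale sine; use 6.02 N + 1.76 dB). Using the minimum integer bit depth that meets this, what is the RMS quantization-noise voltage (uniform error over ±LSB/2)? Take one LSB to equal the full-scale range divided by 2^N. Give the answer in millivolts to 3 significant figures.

Span = 8.5 V.
N ≥ (52.9 − 1.76)/6.02 = 8.495 → N_min = 9.
Step size = 8.5/512 V = 16.602 mV.
RMS noise = LSB/√12 = 4.79 mV.

4.79 mV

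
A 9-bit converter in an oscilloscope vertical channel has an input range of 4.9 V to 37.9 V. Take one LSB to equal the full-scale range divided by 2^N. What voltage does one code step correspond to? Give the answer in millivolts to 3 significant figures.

Full-scale range = 37.9 V − (4.9 V) = 33 V.
Number of codes = 2^9 = 512.
Step size = 33/512 V = 64.5 mV.

64.5 mV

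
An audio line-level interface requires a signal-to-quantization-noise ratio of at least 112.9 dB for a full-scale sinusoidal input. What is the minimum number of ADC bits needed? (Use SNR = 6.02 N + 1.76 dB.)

19 bits

Required N = ⌈(112.9 − 1.76)/6.02⌉ = ⌈18.462⌉ = 19.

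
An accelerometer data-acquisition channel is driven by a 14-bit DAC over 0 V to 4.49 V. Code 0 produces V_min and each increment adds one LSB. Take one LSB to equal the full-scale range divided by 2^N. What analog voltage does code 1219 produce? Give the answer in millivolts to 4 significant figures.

334.1 mV

Span = 4.49 V. LSB = 4.49 V / 2^14.
V_out = 0 + 1219 × (4.49/16384) V
      = 0 V + 0.334064 V = 0.334064 V.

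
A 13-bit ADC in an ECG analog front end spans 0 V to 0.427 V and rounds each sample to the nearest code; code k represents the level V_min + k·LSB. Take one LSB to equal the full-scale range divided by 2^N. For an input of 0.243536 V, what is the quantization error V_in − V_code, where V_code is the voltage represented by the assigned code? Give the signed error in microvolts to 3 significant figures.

Span = 0.427 V. LSB = 0.427 V / 2^13 ≈ 52.12 µV.
Position in LSBs: (0.243536 − (0)) × 8192/0.427 = 4672.2410; rounding gives k = 4672.
V_code = 0 + (4672/8192) × 0.427 = 0.2435234375 V.
V_in − V_code = 0.243536 − (0.2435234375) = +12.6 µV.

+12.6 µV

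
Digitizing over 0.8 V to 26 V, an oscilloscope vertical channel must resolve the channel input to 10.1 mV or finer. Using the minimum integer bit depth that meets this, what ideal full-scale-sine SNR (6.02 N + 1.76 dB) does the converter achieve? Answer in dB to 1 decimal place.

74.0 dB

Full-scale range = 26 V − (0.8 V) = 25.2 V.
25.2 V / 10.1 mV = 2495. Since 2^11 = 2048 and 2^12 = 4096, N = 12.
SNR = 6.02 × 12 + 1.76 = 74.00 dB.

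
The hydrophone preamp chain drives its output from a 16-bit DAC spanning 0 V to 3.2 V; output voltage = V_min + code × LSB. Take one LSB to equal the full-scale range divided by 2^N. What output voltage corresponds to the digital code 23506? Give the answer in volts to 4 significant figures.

Span = 3.2 V. LSB = 3.2 V / 2^16.
Output = V_min + (23506/65536) × range = 0 + 0.358673 × 3.2 V
      = 0 + 1.14775 = 1.14775 V.

1.148 V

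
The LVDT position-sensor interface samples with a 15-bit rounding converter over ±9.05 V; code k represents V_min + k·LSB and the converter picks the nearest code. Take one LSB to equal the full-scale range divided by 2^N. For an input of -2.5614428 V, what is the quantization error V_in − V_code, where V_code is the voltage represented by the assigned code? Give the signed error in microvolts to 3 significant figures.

−112 µV

Span: 9.05 V − (-9.05 V) = 18.1 V. LSB = 18.1 V / 2^15 ≈ 0.5524 mV.
(V_in − V_min)/LSB = (-2.5614428 − (-9.05)) × 32768/18.1 = 11746.7979 → nearest code k = 11747.
Reconstructed level: -9.05 + 11747 × 18.1/32768 V = -2.5613311768 V.
V_in − V_code = -2.5614428 − (-2.5613311768) = −112 µV.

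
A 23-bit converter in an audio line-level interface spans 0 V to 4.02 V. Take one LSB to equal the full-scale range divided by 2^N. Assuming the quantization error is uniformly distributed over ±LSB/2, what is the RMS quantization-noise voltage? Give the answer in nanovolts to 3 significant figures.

138 nV

Range is 4.02 V.
Step size = 4.02/8388608 V = 479.22 nV.
V_rms = LSB/√12 = 479.22 nV / √12 = 138 nV.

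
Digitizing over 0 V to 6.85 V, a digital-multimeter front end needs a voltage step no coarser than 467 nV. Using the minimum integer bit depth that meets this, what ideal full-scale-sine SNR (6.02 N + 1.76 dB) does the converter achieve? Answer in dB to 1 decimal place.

146.2 dB

Range is 6.85 V.
Need 2^N ≥ 6.85 V / 467 nV = 1.467e7 → N_min = 24.
Ideal SNR at N = 24: 6.02·24 + 1.76 = 146.2 dB.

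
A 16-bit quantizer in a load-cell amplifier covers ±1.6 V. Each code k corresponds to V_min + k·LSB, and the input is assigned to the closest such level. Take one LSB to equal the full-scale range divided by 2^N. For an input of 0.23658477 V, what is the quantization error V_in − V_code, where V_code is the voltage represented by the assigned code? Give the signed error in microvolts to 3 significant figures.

+12.5 µV

Full-scale range = 1.6 V − (-1.6 V) = 3.2 V. LSB = 3.2 V / 2^16 ≈ 48.83 µV.
Position in LSBs: (0.23658477 − (-1.6)) × 65536/3.2 = 37613.2561; rounding gives k = 37613.
V_code = V_min + k × range/2^16 = -1.6 + 37613 × 3.2/65536 = 0.23657226563 V.
e = 0.23658477 − (0.23657226563) = +12.5 µV.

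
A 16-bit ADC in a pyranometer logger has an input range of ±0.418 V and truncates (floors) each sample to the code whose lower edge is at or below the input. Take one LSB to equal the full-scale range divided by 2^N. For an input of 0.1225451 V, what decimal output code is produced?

42374

Full-scale range = 0.418 V − (-0.418 V) = 0.836 V. LSB = 0.836 V / 2^16 ≈ 12.76 µV.
(V_in − V_min) × 2^16/range = (0.1225451 − (-0.418)) × 65536/0.836 = 42374.598.
Floor → code = 42374.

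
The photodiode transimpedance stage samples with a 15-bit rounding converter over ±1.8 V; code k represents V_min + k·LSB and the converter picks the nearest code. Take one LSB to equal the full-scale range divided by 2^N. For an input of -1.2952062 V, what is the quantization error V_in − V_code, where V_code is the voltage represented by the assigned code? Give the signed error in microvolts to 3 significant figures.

−28.0 µV

Full-scale range = 1.8 V − (-1.8 V) = 3.6 V. LSB = 3.6 V / 2^15 ≈ 109.9 µV.
(-1.2952062 − (-1.8)) / LSB = 0.5047938 × 32768/3.6 = 4594.7453. Nearest integer: k = 4595.
Reconstructed level: -1.8 + 4595 × 3.6/32768 V = -1.2951782227 V.
V_in − V_code = -1.2952062 − (-1.2951782227) = −28.0 µV.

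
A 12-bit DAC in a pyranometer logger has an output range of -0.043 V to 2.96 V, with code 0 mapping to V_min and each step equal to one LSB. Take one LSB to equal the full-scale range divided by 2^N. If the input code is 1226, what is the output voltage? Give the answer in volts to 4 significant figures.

0.8558 V

Range = 2.96 − (-0.043) = 3.003 V. LSB = 3.003 V / 2^12.
V_out = -0.043 + 1226 × (3.003/4096) V
      = -0.043 + 0.898847 = 0.855847 V.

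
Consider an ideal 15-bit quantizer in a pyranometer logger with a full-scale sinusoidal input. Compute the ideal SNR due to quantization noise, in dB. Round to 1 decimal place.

SNR = 6.02·15 + 1.76 = 92.06 dB.

92.1 dB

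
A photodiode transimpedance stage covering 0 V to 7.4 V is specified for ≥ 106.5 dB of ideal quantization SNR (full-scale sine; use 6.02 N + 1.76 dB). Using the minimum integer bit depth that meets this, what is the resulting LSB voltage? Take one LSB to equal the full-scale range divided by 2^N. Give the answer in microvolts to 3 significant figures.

Range is 7.4 V.
N ≥ (106.5 − 1.76)/6.02 = 17.399 → N_min = 18.
LSB = 7.4 V / 2^18 = 28.2 µV.

28.2 µV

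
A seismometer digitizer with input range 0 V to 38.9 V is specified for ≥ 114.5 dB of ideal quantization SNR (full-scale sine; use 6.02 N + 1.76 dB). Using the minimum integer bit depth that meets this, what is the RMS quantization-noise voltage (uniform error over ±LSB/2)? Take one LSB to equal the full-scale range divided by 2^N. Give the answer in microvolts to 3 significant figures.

21.4 µV

V_FS = 38.9 V.
6.02 N + 1.76 ≥ 114.5 gives N ≥ 18.728, so the minimum integer is 19.
LSB = 38.9 V ÷ 2^19 = 38.9/524288 V = 74.196 µV.
σ_q = LSB/√12 = 74.196 µV/3.4641 = 21.4 µV.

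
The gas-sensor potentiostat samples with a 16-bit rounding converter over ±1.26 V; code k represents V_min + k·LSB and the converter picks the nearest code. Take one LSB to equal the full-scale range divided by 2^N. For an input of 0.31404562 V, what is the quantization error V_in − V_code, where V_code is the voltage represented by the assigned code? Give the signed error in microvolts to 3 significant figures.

+6.92 µV

Full-scale range = 1.26 V − (-1.26 V) = 2.52 V. LSB = 2.52 V / 2^16 ≈ 38.45 µV.
(0.31404562 − (-1.26)) / LSB = 1.57404562 × 65536/2.52 = 40935.1801. Nearest integer: k = 40935.
V_code = -1.26 + (40935/65536) × 2.52 = 0.31403869629 V.
Error = V_in − V_code = 0.31404562 − (0.31403869629) = +6.92 µV.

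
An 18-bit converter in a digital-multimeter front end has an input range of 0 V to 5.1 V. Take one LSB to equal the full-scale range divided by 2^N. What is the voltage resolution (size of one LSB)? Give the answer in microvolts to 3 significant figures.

19.5 µV

V_FS = 5.1 V.
2^18 = 262144 levels.
Step size = 5.1/262144 V = 19.5 µV.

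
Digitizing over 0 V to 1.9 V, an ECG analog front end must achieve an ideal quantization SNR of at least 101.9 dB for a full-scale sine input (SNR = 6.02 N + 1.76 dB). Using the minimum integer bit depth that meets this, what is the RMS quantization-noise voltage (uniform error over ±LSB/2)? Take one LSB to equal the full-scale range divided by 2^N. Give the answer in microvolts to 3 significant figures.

V_FS = 1.9 V.
6.02 N + 1.76 ≥ 101.9 gives N ≥ 16.635, so the minimum integer is 17.
Step size = 1.9/131072 V = 14.496 µV.
σ_q = LSB/√12 = 14.496 µV/3.4641 = 4.18 µV.

4.18 µV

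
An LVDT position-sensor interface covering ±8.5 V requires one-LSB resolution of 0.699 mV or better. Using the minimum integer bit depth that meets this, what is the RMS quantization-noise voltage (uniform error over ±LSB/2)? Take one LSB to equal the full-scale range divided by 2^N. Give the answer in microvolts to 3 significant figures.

150 µV

Full-scale range = 8.5 V − (-8.5 V) = 17 V.
Required number of levels: 17/0.699 mV = 24320; smallest N with 2^N ≥ that is 15.
LSB = 17 V / 2^15 = 0.51880 mV.
RMS noise = LSB/√12 = 150 µV.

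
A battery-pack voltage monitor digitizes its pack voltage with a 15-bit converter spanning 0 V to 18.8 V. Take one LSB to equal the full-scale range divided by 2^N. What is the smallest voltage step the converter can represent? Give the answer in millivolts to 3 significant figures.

Full-scale range = 18.8 V.
Number of codes = 2^15 = 32768.
One LSB is 18.8 V / 32768 = 0.574 mV.

0.574 mV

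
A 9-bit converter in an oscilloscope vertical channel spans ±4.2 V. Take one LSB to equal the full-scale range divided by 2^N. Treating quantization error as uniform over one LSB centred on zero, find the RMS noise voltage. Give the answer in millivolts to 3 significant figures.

4.74 mV

Range = 4.2 − (-4.2) = 8.4 V.
LSB = 8.4 V ÷ 2^9 = 8.4/512 V = 16.406 mV.
RMS of a uniform error over width LSB is LSB/√12 = 4.74 mV.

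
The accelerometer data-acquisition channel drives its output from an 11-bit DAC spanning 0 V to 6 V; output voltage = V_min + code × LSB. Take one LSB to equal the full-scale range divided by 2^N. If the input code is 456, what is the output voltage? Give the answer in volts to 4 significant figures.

1.336 V

Range is 6 V. LSB = 6 V / 2^11.
V_out = 0 + 456 × (6/2048) V
      = 0 V + 1.33594 V = 1.33594 V.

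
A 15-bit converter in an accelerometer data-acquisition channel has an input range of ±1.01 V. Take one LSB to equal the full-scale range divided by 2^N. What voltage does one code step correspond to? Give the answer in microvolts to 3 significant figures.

61.6 µV

The full-scale span is 1.01 − (-1.01) = 2.02 V.
2^15 = 32768 levels.
LSB = 2.02 V ÷ 2^15 = 2.02/32768 V = 61.6 µV.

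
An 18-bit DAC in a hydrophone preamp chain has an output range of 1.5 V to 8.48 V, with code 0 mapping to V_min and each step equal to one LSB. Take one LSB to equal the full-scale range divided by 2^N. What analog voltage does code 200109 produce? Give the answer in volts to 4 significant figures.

Full-scale range = 8.48 V − (1.5 V) = 6.98 V. LSB = 6.98 V / 2^18.
V_out = V_min + code × LSB = 1.5 V + 200109 × 6.98 V / 262144
      = 1.5 + 5.32822 = 6.82822 V.

6.828 V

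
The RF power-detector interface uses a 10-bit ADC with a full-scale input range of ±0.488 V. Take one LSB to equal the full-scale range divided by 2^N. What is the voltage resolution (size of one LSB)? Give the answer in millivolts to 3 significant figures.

0.953 mV

Range = 0.488 − (-0.488) = 0.976 V.
Number of codes = 2^10 = 1024.
LSB = 0.976 V / 2^10 = 0.953 mV.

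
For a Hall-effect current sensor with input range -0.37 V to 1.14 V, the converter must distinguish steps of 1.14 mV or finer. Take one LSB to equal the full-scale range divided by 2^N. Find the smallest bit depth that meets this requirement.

The full-scale span is 1.14 − (-0.37) = 1.51 V.
Required number of levels: 1.51/1.14 mV = 1324.6; smallest N with 2^N ≥ that is 11.

11 bits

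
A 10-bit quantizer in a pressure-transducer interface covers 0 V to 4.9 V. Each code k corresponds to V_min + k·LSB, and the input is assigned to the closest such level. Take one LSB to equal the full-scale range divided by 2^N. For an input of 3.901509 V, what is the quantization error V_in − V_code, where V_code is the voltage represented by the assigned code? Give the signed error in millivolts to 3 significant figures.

V_FS = 4.9 V. LSB = 4.9 V / 2^10 ≈ 4.785 mV.
(V_in − V_min)/LSB = (3.901509 − (0)) × 1024/4.9 = 815.3358 → nearest code k = 815.
Reconstructed level: 0 + 815 × 4.9/1024 V = 3.899902344 V.
V_in − V_code = 3.901509 − (3.899902344) = +1.61 mV.

+1.61 mV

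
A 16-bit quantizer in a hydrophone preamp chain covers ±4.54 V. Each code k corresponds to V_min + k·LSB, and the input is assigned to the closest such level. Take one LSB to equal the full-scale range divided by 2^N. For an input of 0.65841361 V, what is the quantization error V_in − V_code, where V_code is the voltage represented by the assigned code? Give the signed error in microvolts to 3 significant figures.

+24.9 µV

Range = 4.54 − (-4.54) = 9.08 V. LSB = 9.08 V / 2^16 ≈ 138.5 µV.
(0.65841361 − (-4.54)) / LSB = 5.19841361 × 65536/9.08 = 37520.1800. Nearest integer: k = 37520.
V_code = -4.54 + (37520/65536) × 9.08 = 0.65838867188 V.
e = 0.65841361 − (0.65838867188) = +24.9 µV.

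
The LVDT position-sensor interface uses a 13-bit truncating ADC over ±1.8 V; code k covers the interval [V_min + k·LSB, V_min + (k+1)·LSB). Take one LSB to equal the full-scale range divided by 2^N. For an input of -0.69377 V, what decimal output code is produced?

2517

Range = 1.8 − (-1.8) = 3.6 V. LSB = 3.6 V / 2^13 ≈ 439.5 µV.
V_in − V_min = -0.69377 − (-1.8) = 1.10623 V.
Divide by LSB: 1.10623 × 8192/3.6 = 2517.2878.
Truncating gives code 2517.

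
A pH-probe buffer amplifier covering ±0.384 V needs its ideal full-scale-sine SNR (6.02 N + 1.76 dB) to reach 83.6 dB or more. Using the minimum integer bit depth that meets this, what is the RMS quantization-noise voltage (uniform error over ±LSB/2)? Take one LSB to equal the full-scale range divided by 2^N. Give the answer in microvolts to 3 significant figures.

13.5 µV

Full-scale range = 0.384 V − (-0.384 V) = 0.768 V.
6.02 N + 1.76 ≥ 83.6 gives N ≥ 13.595, so the minimum integer is 14.
LSB = 0.768 V / 2^14 = 46.875 µV.
σ_q = LSB/√12 = 46.875 µV/3.4641 = 13.5 µV.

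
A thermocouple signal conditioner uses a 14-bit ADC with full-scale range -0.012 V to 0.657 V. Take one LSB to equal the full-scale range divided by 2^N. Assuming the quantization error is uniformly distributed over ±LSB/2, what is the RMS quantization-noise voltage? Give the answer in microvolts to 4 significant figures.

11.79 µV

Full-scale range = 0.657 V − (-0.012 V) = 0.669 V.
One LSB is 0.669 V / 16384 = 40.8325 µV.
σ_q = LSB/√12 = 40.8325 µV/3.4641 = 11.79 µV.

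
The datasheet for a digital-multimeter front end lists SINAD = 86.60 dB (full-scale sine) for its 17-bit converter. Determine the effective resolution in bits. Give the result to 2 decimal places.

ENOB = (86.60 − 1.76)/6.02 = 14.0930 bits.

14.09 bits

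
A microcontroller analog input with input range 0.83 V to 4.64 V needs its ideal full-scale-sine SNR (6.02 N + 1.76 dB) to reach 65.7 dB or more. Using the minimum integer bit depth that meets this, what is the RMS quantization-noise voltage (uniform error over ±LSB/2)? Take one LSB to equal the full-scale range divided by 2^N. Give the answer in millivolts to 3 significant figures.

0.537 mV

Range = 4.64 − (0.83) = 3.81 V.
6.02 N + 1.76 ≥ 65.7 gives N ≥ 10.621, so the minimum integer is 11.
One LSB is 3.81 V / 2048 = 1.8604 mV.
σ_q = LSB/√12 = 1.8604 mV/3.4641 = 0.537 mV.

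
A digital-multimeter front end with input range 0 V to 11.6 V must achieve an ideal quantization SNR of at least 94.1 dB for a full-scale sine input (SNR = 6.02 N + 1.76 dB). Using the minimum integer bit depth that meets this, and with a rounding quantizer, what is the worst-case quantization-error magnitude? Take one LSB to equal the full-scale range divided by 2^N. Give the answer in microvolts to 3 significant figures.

Full-scale range = 11.6 V.
6.02 N + 1.76 ≥ 94.1 gives N ≥ 15.339, so the minimum integer is 16.
LSB = 11.6 V ÷ 2^16 = 11.6/65536 V = 177.00 µV.
|e|_max = LSB/2 = 88.5 µV.

88.5 µV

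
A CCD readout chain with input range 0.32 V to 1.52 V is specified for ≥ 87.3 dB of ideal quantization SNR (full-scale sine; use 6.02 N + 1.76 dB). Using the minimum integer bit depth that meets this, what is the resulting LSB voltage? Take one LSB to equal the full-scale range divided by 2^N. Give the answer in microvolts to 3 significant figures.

36.6 µV

Range = 1.52 − (0.32) = 1.2 V.
6.02 N + 1.76 ≥ 87.3 gives N ≥ 14.209, so the minimum integer is 15.
LSB = 1.2 V / 2^15 = 36.6 µV.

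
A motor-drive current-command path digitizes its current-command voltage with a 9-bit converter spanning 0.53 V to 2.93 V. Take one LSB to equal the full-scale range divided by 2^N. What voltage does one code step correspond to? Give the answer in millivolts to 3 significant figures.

The full-scale span is 2.93 − (0.53) = 2.4 V.
2^9 = 512 levels.
Step size = 2.4/512 V = 4.69 mV.

4.69 mV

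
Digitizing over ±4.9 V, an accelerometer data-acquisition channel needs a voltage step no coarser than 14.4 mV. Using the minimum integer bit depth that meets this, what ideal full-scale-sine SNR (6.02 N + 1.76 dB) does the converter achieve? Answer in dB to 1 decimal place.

Full-scale range = 4.9 V − (-4.9 V) = 9.8 V.
9.8 V / 14.4 mV = 680.6. Since 2^9 = 512 and 2^10 = 1024, N = 10.
6.02(10) + 1.76 = 61.96 dB.

62.0 dB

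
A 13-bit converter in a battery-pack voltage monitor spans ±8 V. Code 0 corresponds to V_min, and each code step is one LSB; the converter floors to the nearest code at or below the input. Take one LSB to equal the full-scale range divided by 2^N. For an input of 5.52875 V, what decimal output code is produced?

6926

The full-scale span is 8 − (-8) = 16 V. LSB = 16 V / 2^13 ≈ 1.953 mV.
(V_in − V_min) × 2^13/range = (5.52875 − (-8)) × 8192/16 = 6926.720.
Floor → code = 6926.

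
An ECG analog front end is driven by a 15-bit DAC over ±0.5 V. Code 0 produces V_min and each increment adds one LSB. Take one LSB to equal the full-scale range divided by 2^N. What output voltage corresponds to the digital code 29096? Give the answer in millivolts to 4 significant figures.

387.9 mV

Range = 0.5 − (-0.5) = 1 V. LSB = 1 V / 2^15.
V_out = V_min + code × LSB = -0.5 V + 29096 × 1 V / 32768
      = -0.5 + 0.887939 = 0.387939 V.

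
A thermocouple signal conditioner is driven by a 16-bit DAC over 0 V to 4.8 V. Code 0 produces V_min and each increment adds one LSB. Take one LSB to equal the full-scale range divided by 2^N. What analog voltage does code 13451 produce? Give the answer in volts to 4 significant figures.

0.9852 V

Span = 4.8 V. LSB = 4.8 V / 2^16.
V_out = 0 + 13451 × (4.8/65536) V
      = 0 + 0.985181 = 0.985181 V.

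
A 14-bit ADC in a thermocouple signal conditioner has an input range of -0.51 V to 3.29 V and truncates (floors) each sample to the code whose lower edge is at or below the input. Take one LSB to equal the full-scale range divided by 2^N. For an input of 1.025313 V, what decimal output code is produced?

Span: 3.29 V − (-0.51 V) = 3.8 V. LSB = 3.8 V / 2^14 ≈ 231.9 µV.
V_in − V_min = 1.025313 − (-0.51) = 1.535313 V.
Divide by LSB: 1.535313 × 16384/3.8 = 6619.6232.
Truncating gives code 6619.

6619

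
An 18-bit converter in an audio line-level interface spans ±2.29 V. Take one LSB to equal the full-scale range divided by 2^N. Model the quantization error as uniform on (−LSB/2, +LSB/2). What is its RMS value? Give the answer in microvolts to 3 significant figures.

5.04 µV

Span: 2.29 V − (-2.29 V) = 4.58 V.
Step size = 4.58/262144 V = 17.471 µV.
RMS of a uniform error over width LSB is LSB/√12 = 5.04 µV.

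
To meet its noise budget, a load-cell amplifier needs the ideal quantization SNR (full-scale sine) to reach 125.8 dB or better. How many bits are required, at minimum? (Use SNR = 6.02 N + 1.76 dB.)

21 bits

Required N = ⌈(125.8 − 1.76)/6.02⌉ = ⌈20.605⌉ = 21.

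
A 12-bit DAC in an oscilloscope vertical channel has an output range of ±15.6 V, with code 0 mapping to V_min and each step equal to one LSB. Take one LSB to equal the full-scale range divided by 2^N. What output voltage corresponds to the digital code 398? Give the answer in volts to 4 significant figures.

The full-scale span is 15.6 − (-15.6) = 31.2 V. LSB = 31.2 V / 2^12.
V_out = V_min + code × LSB = -15.6 V + 398 × 31.2 V / 4096
      = -15.6 + 3.03164 = -12.5684 V.

-12.57 V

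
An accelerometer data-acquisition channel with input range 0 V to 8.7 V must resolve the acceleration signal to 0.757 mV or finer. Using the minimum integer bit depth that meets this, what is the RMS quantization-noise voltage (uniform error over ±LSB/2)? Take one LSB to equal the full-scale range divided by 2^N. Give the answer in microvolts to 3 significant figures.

153 µV

V_FS = 8.7 V.
Need 2^N ≥ 8.7 V / 0.757 mV = 11490 → N_min = 14.
LSB = 8.7 V / 2^14 = 0.53101 mV.
σ_q = LSB/√12 = 0.53101 mV/3.4641 = 153 µV.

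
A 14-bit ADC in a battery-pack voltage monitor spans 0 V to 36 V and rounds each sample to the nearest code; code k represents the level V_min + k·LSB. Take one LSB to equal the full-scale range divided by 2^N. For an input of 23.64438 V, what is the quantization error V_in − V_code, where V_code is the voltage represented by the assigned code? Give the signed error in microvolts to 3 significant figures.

−395 µV

Span = 36 V. LSB = 36 V / 2^14 ≈ 2.197 mV.
(V_in − V_min)/LSB = (23.64438 − (0)) × 16384/36 = 10760.8201 → nearest code k = 10761.
V_code = 0 + (10761/16384) × 36 = 23.644775391 V.
e = 23.64438 − (23.644775391) = −395 µV.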